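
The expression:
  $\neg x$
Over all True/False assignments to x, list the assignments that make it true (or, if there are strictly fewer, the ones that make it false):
is true only for:
  x=False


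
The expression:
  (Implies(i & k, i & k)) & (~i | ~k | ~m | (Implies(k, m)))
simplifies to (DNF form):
True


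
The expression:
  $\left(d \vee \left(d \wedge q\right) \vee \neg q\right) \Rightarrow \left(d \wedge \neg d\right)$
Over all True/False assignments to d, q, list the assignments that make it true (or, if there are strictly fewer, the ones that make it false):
is true only for:
  d=False, q=True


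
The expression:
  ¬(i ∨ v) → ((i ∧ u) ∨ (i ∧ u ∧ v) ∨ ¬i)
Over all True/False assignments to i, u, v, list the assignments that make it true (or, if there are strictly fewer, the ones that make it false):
is always true.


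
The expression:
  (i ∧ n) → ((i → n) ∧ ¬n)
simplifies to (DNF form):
¬i ∨ ¬n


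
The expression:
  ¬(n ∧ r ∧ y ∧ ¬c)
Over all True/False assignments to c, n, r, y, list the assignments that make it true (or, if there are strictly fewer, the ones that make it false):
is false only for:
  c=False, n=True, r=True, y=True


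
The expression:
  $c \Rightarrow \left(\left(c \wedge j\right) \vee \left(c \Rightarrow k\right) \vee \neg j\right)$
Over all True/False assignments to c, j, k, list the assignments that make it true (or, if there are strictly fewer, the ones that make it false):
is always true.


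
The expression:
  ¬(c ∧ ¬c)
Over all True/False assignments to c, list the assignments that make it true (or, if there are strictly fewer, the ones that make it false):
is always true.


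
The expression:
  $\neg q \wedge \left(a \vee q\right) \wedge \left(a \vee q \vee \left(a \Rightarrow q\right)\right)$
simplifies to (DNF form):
$a \wedge \neg q$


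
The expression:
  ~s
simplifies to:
~s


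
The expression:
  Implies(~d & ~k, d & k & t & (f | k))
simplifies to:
d | k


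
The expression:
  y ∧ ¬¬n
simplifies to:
n ∧ y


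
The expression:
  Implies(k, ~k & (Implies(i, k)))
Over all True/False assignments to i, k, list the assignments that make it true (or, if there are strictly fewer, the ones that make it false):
is true only for:
  i=False, k=False;
  i=True, k=False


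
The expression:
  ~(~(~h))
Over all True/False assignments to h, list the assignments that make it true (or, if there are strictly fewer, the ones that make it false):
is true only for:
  h=False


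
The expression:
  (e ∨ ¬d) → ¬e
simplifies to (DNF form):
¬e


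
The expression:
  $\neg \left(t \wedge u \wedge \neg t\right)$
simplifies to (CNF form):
$\text{True}$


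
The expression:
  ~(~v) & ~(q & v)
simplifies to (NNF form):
v & ~q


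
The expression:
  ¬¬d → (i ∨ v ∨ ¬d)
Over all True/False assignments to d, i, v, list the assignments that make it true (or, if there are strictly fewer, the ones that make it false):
is false only for:
  d=True, i=False, v=False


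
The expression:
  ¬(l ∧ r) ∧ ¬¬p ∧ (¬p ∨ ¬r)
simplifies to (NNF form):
p ∧ ¬r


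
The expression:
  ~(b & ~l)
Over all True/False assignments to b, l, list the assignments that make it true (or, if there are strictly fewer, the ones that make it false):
is false only for:
  b=True, l=False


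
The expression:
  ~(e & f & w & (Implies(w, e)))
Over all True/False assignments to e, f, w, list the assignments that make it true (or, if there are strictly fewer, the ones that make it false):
is false only for:
  e=True, f=True, w=True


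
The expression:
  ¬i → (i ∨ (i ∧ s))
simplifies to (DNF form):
i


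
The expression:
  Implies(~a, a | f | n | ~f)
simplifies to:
True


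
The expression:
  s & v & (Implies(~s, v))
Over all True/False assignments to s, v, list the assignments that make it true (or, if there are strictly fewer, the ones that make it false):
is true only for:
  s=True, v=True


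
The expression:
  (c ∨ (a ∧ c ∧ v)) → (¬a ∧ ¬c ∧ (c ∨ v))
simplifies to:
¬c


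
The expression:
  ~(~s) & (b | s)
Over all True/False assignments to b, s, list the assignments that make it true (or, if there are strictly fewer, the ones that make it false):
is true only for:
  b=False, s=True;
  b=True, s=True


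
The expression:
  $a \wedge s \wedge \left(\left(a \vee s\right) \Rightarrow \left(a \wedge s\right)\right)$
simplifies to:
$a \wedge s$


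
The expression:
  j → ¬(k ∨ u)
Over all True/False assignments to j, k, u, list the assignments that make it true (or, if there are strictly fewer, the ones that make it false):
is false only for:
  j=True, k=False, u=True;
  j=True, k=True, u=False;
  j=True, k=True, u=True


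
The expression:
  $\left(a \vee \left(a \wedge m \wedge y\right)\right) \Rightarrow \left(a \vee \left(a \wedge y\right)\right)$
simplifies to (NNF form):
$\text{True}$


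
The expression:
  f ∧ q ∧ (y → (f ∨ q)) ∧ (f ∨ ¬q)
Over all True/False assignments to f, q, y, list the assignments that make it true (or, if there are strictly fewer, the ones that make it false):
is true only for:
  f=True, q=True, y=False;
  f=True, q=True, y=True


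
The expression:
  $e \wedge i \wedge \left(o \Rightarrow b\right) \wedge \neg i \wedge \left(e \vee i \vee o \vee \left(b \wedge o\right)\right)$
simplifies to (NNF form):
$\text{False}$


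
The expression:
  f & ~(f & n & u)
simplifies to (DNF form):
(f & ~n) | (f & ~u)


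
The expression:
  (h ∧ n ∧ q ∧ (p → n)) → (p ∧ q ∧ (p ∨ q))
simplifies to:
p ∨ ¬h ∨ ¬n ∨ ¬q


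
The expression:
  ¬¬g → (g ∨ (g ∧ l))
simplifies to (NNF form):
True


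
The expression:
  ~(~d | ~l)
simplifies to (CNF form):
d & l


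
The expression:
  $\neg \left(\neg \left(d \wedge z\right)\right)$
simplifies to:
$d \wedge z$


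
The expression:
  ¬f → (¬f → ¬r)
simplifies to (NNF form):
f ∨ ¬r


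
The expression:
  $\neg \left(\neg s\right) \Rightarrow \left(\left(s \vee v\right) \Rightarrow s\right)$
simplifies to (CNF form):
$\text{True}$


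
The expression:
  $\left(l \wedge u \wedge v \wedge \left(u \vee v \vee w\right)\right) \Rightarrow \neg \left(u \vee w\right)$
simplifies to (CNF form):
$\neg l \vee \neg u \vee \neg v$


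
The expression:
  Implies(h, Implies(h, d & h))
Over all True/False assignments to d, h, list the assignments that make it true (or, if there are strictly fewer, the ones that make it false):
is false only for:
  d=False, h=True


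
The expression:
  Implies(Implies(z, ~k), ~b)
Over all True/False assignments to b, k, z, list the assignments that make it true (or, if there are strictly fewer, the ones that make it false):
is false only for:
  b=True, k=False, z=False;
  b=True, k=False, z=True;
  b=True, k=True, z=False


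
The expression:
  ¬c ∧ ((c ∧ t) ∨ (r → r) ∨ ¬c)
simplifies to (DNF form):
¬c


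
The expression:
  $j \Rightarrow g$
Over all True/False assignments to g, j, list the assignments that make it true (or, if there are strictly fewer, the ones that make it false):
is false only for:
  g=False, j=True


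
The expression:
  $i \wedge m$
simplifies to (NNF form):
$i \wedge m$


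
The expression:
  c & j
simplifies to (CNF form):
c & j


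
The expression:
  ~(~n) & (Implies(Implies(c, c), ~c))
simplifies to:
n & ~c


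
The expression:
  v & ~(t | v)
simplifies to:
False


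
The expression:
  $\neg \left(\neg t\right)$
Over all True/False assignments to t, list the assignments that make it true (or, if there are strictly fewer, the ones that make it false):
is true only for:
  t=True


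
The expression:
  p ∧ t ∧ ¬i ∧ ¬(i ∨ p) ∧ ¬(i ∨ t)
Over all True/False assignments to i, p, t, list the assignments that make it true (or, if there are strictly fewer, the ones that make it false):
is never true.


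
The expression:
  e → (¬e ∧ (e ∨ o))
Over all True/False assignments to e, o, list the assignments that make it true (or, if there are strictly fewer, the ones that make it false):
is true only for:
  e=False, o=False;
  e=False, o=True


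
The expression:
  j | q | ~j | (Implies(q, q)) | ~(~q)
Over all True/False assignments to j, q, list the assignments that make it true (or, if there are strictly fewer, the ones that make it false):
is always true.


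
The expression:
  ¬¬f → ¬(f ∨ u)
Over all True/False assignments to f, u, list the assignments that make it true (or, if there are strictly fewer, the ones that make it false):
is true only for:
  f=False, u=False;
  f=False, u=True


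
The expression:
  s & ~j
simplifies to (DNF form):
s & ~j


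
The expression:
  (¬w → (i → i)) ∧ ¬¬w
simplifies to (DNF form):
w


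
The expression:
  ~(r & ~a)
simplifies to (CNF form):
a | ~r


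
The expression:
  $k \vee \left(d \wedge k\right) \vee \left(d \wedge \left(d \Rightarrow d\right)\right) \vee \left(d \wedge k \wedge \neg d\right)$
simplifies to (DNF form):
$d \vee k$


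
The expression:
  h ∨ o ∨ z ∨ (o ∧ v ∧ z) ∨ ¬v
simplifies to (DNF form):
h ∨ o ∨ z ∨ ¬v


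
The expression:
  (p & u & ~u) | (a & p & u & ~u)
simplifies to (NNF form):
False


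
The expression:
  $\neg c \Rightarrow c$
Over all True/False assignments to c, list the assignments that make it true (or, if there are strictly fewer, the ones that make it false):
is true only for:
  c=True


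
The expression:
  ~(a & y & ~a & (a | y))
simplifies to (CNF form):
True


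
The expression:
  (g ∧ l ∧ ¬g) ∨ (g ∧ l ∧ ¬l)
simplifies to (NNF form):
False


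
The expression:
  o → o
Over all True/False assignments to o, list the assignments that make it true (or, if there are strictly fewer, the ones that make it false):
is always true.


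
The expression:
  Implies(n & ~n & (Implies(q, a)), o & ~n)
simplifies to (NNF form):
True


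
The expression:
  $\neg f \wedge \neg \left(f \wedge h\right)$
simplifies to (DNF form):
$\neg f$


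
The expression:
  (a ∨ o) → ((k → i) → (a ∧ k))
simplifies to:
(a ∧ k) ∨ (k ∧ ¬i) ∨ (¬a ∧ ¬o)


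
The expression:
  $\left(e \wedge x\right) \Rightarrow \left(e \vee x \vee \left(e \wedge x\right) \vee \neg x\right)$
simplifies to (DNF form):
$\text{True}$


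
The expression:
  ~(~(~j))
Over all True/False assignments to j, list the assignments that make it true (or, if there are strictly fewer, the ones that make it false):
is true only for:
  j=False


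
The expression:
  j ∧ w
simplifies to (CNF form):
j ∧ w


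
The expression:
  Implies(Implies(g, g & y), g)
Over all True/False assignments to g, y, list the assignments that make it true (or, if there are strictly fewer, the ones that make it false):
is true only for:
  g=True, y=False;
  g=True, y=True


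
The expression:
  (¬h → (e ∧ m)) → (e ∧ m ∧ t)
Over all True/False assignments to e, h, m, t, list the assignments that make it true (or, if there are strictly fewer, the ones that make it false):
is true only for:
  e=False, h=False, m=False, t=False;
  e=False, h=False, m=False, t=True;
  e=False, h=False, m=True, t=False;
  e=False, h=False, m=True, t=True;
  e=True, h=False, m=False, t=False;
  e=True, h=False, m=False, t=True;
  e=True, h=False, m=True, t=True;
  e=True, h=True, m=True, t=True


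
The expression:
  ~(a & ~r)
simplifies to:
r | ~a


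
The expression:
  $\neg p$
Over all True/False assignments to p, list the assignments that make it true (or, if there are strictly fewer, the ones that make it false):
is true only for:
  p=False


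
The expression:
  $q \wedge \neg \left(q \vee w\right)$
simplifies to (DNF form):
$\text{False}$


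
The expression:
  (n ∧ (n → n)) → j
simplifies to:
j ∨ ¬n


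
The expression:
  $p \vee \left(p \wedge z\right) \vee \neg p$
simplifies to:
$\text{True}$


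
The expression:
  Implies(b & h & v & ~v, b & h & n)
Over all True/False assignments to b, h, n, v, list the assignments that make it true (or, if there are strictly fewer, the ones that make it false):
is always true.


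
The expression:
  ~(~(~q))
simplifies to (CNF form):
~q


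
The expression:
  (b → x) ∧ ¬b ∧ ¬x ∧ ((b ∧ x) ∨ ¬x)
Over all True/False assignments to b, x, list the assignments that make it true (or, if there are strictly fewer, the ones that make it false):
is true only for:
  b=False, x=False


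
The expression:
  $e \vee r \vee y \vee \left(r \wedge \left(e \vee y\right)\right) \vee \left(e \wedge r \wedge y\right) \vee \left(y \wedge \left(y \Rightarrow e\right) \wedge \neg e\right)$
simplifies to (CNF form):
$e \vee r \vee y$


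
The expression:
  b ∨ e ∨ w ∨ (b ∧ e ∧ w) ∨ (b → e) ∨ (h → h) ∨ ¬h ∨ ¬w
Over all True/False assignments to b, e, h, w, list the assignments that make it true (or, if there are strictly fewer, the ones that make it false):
is always true.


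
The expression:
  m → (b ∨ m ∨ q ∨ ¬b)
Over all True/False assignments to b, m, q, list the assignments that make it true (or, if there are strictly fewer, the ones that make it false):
is always true.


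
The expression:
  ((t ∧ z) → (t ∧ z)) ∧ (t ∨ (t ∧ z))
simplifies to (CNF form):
t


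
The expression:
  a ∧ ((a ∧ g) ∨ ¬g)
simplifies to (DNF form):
a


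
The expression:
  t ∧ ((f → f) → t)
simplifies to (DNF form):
t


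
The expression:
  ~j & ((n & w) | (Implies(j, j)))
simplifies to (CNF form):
~j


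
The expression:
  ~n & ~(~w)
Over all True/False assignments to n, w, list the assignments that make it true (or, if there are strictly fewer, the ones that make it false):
is true only for:
  n=False, w=True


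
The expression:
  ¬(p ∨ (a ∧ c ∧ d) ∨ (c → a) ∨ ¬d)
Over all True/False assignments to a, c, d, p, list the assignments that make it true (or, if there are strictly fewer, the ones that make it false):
is true only for:
  a=False, c=True, d=True, p=False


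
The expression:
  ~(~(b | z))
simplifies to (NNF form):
b | z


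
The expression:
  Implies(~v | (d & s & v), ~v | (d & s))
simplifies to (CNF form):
True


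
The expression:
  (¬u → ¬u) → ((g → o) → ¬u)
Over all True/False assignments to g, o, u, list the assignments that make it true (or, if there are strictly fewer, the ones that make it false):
is false only for:
  g=False, o=False, u=True;
  g=False, o=True, u=True;
  g=True, o=True, u=True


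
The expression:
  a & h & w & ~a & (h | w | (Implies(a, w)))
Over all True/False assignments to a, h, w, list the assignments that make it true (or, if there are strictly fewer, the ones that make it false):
is never true.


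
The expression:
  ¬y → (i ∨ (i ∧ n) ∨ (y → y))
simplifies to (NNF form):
True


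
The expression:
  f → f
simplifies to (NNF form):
True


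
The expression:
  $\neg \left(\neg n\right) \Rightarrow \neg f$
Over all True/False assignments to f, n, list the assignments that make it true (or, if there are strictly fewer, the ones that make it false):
is false only for:
  f=True, n=True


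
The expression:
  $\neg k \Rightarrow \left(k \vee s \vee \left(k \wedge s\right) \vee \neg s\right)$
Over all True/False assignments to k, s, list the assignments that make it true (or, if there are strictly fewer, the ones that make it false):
is always true.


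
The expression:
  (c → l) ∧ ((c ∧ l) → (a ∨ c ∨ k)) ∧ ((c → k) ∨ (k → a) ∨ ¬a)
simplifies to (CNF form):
l ∨ ¬c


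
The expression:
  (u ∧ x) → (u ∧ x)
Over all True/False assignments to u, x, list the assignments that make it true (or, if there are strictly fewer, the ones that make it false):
is always true.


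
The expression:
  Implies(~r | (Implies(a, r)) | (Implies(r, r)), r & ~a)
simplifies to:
r & ~a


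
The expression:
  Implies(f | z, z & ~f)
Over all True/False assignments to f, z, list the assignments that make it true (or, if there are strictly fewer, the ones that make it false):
is true only for:
  f=False, z=False;
  f=False, z=True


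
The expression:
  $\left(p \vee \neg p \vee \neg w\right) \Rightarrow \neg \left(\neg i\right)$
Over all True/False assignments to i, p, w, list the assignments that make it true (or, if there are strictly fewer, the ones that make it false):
is true only for:
  i=True, p=False, w=False;
  i=True, p=False, w=True;
  i=True, p=True, w=False;
  i=True, p=True, w=True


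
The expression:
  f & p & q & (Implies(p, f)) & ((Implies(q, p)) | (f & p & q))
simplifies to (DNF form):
f & p & q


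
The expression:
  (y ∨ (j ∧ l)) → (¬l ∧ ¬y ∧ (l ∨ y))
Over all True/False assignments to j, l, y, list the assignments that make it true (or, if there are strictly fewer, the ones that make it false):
is true only for:
  j=False, l=False, y=False;
  j=False, l=True, y=False;
  j=True, l=False, y=False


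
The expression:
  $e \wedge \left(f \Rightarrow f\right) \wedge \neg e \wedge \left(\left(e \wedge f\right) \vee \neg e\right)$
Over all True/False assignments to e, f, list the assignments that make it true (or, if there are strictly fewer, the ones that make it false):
is never true.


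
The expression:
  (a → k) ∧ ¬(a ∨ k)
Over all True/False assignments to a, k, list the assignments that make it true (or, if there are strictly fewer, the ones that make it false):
is true only for:
  a=False, k=False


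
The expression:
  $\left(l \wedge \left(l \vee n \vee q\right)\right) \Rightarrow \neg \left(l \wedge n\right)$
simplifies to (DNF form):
$\neg l \vee \neg n$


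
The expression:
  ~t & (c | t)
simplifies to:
c & ~t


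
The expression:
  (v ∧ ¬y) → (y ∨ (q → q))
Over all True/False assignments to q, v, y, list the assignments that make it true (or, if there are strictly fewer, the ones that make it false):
is always true.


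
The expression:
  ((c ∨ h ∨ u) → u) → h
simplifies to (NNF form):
h ∨ (c ∧ ¬u)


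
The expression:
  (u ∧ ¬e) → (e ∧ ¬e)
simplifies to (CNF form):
e ∨ ¬u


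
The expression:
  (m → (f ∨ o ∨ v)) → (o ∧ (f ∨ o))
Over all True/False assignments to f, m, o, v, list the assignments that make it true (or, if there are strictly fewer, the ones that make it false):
is false only for:
  f=False, m=False, o=False, v=False;
  f=False, m=False, o=False, v=True;
  f=False, m=True, o=False, v=True;
  f=True, m=False, o=False, v=False;
  f=True, m=False, o=False, v=True;
  f=True, m=True, o=False, v=False;
  f=True, m=True, o=False, v=True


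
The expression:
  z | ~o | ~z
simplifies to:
True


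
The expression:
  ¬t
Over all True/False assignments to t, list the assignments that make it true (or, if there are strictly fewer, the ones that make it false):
is true only for:
  t=False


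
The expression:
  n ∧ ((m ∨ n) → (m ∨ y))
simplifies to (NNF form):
n ∧ (m ∨ y)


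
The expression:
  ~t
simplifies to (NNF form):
~t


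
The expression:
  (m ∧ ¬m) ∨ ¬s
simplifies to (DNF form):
¬s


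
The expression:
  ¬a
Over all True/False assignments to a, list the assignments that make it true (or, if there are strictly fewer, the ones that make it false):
is true only for:
  a=False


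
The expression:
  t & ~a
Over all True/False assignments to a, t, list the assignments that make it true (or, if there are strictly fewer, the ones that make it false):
is true only for:
  a=False, t=True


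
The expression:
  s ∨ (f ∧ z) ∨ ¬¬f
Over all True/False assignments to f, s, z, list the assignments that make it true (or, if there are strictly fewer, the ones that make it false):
is false only for:
  f=False, s=False, z=False;
  f=False, s=False, z=True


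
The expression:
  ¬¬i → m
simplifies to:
m ∨ ¬i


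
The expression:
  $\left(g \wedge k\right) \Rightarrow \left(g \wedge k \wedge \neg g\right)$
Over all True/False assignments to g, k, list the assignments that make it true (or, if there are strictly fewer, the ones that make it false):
is false only for:
  g=True, k=True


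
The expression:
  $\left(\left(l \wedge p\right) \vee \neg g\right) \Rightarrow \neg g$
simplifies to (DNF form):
$\neg g \vee \neg l \vee \neg p$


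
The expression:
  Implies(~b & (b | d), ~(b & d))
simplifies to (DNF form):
True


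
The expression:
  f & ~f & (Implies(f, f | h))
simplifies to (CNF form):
False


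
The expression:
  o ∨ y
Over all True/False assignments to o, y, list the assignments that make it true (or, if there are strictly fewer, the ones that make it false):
is false only for:
  o=False, y=False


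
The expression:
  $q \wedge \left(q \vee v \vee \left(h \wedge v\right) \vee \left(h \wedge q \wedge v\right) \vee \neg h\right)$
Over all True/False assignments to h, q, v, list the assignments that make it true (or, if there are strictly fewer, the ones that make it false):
is true only for:
  h=False, q=True, v=False;
  h=False, q=True, v=True;
  h=True, q=True, v=False;
  h=True, q=True, v=True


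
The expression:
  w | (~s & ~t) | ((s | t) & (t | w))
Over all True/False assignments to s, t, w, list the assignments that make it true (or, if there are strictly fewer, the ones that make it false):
is false only for:
  s=True, t=False, w=False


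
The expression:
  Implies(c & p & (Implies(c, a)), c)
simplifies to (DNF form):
True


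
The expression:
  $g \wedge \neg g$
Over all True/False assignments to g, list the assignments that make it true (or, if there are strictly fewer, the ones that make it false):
is never true.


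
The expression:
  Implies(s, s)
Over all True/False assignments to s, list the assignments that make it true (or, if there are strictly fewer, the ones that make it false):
is always true.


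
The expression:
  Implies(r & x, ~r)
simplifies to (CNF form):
~r | ~x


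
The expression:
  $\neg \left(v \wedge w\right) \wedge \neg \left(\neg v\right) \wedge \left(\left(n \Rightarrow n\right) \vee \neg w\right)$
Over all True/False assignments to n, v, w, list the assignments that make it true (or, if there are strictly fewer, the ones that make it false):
is true only for:
  n=False, v=True, w=False;
  n=True, v=True, w=False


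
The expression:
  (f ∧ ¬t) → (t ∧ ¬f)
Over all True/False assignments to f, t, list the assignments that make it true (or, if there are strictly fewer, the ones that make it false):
is false only for:
  f=True, t=False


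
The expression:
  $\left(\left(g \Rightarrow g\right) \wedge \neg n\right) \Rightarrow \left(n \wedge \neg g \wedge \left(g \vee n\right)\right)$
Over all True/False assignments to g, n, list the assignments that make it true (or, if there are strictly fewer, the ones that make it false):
is true only for:
  g=False, n=True;
  g=True, n=True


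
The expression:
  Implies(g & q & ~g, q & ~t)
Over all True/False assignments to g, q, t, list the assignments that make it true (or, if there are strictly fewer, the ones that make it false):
is always true.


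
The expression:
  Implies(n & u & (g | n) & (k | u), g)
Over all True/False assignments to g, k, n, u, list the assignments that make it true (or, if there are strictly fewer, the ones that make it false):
is false only for:
  g=False, k=False, n=True, u=True;
  g=False, k=True, n=True, u=True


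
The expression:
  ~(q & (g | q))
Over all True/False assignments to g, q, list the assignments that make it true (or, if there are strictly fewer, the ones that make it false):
is true only for:
  g=False, q=False;
  g=True, q=False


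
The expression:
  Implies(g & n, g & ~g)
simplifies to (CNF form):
~g | ~n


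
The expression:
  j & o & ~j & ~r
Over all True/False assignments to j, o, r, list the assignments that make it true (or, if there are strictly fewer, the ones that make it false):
is never true.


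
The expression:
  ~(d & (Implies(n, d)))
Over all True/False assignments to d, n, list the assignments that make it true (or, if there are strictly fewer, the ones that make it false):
is true only for:
  d=False, n=False;
  d=False, n=True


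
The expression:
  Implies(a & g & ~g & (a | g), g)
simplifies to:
True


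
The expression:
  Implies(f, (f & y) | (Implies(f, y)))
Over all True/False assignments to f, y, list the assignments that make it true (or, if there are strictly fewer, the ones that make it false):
is false only for:
  f=True, y=False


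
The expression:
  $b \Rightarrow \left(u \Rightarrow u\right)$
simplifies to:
$\text{True}$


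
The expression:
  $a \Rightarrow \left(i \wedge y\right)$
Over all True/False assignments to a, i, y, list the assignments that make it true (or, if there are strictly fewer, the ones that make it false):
is false only for:
  a=True, i=False, y=False;
  a=True, i=False, y=True;
  a=True, i=True, y=False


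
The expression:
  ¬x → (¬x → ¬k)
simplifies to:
x ∨ ¬k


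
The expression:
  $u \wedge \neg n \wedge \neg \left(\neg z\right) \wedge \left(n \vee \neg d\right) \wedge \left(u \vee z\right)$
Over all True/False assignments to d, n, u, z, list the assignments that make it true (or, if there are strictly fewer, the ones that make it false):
is true only for:
  d=False, n=False, u=True, z=True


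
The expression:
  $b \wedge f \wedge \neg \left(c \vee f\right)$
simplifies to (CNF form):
$\text{False}$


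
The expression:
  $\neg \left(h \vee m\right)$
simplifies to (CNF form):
$\neg h \wedge \neg m$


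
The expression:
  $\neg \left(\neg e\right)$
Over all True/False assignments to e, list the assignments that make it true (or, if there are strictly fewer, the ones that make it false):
is true only for:
  e=True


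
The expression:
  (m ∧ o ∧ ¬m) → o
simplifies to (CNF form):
True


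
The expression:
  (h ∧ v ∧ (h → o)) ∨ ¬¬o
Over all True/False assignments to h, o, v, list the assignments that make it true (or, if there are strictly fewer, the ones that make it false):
is true only for:
  h=False, o=True, v=False;
  h=False, o=True, v=True;
  h=True, o=True, v=False;
  h=True, o=True, v=True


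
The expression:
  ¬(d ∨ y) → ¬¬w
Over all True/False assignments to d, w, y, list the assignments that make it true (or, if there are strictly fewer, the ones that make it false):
is false only for:
  d=False, w=False, y=False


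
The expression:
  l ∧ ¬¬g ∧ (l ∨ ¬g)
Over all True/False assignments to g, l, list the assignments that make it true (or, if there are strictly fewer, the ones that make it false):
is true only for:
  g=True, l=True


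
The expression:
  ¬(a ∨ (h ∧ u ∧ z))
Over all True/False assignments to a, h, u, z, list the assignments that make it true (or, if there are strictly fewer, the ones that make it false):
is true only for:
  a=False, h=False, u=False, z=False;
  a=False, h=False, u=False, z=True;
  a=False, h=False, u=True, z=False;
  a=False, h=False, u=True, z=True;
  a=False, h=True, u=False, z=False;
  a=False, h=True, u=False, z=True;
  a=False, h=True, u=True, z=False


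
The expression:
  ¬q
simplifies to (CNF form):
¬q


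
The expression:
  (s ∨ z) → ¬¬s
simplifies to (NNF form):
s ∨ ¬z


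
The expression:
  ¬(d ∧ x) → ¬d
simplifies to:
x ∨ ¬d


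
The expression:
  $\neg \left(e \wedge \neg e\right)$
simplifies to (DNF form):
$\text{True}$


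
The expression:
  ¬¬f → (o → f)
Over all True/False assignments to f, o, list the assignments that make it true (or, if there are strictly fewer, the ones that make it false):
is always true.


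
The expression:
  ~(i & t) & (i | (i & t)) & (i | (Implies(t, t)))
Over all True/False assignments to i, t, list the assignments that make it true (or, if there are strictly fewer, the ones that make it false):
is true only for:
  i=True, t=False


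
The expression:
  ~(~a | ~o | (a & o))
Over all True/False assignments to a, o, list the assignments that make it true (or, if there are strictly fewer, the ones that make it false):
is never true.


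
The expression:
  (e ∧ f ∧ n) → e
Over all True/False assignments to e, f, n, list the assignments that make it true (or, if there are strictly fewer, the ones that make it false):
is always true.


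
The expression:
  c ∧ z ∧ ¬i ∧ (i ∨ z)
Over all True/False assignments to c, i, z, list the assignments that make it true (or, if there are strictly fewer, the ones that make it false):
is true only for:
  c=True, i=False, z=True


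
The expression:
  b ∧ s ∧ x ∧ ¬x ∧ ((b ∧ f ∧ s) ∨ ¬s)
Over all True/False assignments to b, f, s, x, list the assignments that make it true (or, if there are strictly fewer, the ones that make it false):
is never true.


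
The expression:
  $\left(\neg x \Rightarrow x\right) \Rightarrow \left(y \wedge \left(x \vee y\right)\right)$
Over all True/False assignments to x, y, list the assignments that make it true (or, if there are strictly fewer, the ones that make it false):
is false only for:
  x=True, y=False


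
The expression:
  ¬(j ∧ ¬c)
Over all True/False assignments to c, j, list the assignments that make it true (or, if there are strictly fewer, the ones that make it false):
is false only for:
  c=False, j=True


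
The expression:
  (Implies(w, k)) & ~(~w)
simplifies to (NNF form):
k & w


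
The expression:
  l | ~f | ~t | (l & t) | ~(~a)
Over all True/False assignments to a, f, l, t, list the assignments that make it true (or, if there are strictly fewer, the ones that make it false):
is false only for:
  a=False, f=True, l=False, t=True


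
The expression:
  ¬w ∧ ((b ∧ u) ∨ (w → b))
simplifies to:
¬w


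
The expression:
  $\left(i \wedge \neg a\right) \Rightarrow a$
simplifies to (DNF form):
$a \vee \neg i$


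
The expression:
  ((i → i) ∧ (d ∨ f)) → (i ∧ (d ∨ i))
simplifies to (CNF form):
(i ∨ ¬d) ∧ (i ∨ ¬f)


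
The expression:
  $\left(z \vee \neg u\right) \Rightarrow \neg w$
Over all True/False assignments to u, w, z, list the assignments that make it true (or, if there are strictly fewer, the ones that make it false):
is false only for:
  u=False, w=True, z=False;
  u=False, w=True, z=True;
  u=True, w=True, z=True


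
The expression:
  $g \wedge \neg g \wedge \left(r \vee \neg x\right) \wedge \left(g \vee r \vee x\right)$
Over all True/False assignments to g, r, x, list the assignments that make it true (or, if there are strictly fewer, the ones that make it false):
is never true.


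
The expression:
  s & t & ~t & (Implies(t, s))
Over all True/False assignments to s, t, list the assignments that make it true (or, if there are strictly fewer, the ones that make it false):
is never true.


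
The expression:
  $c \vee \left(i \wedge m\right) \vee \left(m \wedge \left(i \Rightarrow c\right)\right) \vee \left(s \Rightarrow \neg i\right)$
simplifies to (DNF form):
$c \vee m \vee \neg i \vee \neg s$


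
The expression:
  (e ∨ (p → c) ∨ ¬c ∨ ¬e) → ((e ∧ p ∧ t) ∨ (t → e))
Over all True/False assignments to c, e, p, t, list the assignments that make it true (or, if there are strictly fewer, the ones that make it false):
is false only for:
  c=False, e=False, p=False, t=True;
  c=False, e=False, p=True, t=True;
  c=True, e=False, p=False, t=True;
  c=True, e=False, p=True, t=True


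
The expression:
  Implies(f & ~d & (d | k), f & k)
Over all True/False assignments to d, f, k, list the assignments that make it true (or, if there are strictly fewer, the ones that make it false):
is always true.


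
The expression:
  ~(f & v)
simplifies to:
~f | ~v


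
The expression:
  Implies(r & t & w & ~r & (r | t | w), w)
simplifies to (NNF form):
True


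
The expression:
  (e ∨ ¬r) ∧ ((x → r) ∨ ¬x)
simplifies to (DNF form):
(e ∧ r) ∨ (¬r ∧ ¬x)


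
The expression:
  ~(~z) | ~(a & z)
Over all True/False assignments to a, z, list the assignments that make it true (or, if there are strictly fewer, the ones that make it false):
is always true.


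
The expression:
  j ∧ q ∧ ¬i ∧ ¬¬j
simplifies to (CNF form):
j ∧ q ∧ ¬i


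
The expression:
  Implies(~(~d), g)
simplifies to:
g | ~d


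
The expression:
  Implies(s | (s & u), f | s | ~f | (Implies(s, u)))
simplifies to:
True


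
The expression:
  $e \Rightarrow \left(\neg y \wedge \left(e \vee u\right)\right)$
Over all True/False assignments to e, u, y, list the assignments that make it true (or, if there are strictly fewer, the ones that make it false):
is false only for:
  e=True, u=False, y=True;
  e=True, u=True, y=True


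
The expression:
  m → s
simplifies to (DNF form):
s ∨ ¬m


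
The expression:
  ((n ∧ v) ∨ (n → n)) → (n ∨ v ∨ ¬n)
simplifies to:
True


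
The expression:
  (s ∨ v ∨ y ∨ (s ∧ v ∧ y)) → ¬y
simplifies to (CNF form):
¬y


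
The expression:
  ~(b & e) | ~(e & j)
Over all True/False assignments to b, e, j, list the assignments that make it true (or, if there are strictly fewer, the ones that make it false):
is false only for:
  b=True, e=True, j=True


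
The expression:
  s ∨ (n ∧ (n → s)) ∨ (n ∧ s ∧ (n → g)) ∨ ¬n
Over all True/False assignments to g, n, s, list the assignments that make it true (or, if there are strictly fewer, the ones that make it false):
is false only for:
  g=False, n=True, s=False;
  g=True, n=True, s=False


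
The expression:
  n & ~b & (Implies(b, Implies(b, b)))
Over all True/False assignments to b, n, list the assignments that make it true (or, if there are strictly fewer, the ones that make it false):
is true only for:
  b=False, n=True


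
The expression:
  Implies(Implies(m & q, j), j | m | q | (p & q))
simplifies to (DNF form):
j | m | q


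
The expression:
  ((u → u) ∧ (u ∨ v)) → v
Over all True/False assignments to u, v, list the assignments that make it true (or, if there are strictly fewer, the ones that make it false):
is false only for:
  u=True, v=False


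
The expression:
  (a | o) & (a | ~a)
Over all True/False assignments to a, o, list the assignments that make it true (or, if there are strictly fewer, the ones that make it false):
is false only for:
  a=False, o=False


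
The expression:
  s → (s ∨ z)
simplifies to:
True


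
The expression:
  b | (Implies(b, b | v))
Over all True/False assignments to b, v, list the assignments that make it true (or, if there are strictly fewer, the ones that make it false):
is always true.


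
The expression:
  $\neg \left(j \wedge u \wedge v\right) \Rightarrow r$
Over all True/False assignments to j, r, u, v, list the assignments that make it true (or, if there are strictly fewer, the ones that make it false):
is false only for:
  j=False, r=False, u=False, v=False;
  j=False, r=False, u=False, v=True;
  j=False, r=False, u=True, v=False;
  j=False, r=False, u=True, v=True;
  j=True, r=False, u=False, v=False;
  j=True, r=False, u=False, v=True;
  j=True, r=False, u=True, v=False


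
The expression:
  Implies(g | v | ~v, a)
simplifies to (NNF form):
a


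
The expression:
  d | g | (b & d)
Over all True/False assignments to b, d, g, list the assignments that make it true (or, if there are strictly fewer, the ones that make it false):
is false only for:
  b=False, d=False, g=False;
  b=True, d=False, g=False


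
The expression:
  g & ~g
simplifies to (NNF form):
False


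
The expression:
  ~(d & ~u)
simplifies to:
u | ~d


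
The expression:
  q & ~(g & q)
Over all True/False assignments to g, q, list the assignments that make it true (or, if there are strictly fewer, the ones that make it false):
is true only for:
  g=False, q=True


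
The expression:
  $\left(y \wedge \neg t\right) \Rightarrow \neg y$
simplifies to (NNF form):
$t \vee \neg y$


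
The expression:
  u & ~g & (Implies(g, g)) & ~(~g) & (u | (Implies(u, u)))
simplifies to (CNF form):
False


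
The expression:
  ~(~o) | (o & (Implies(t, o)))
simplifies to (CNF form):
o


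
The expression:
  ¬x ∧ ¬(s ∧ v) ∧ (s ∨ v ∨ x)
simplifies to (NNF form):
¬x ∧ (s ∨ v) ∧ (¬s ∨ ¬v)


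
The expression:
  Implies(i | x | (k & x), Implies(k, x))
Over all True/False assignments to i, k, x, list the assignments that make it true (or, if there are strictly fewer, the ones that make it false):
is false only for:
  i=True, k=True, x=False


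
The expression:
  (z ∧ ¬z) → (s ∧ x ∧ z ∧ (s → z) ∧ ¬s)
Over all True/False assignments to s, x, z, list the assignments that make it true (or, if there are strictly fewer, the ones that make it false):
is always true.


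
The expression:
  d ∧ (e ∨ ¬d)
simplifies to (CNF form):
d ∧ e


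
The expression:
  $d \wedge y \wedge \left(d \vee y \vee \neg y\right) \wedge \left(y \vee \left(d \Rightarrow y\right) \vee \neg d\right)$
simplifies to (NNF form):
$d \wedge y$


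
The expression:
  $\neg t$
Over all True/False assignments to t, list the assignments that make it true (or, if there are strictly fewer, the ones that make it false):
is true only for:
  t=False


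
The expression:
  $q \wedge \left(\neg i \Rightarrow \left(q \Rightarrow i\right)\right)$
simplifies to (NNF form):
$i \wedge q$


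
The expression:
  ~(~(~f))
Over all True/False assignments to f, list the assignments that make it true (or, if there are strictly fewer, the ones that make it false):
is true only for:
  f=False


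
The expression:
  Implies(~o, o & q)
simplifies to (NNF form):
o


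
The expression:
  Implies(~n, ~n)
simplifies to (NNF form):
True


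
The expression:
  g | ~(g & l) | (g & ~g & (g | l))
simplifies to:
True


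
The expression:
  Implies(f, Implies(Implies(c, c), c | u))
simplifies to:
c | u | ~f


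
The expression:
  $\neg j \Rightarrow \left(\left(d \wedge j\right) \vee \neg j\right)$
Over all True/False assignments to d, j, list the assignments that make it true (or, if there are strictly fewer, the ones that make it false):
is always true.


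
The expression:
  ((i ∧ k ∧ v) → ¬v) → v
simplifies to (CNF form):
v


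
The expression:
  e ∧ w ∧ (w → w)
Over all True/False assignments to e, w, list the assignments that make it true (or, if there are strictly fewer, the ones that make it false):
is true only for:
  e=True, w=True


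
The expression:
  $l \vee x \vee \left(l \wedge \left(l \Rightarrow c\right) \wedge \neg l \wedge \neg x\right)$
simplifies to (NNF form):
$l \vee x$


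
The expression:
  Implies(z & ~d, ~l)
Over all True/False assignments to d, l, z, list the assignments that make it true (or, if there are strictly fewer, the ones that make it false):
is false only for:
  d=False, l=True, z=True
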